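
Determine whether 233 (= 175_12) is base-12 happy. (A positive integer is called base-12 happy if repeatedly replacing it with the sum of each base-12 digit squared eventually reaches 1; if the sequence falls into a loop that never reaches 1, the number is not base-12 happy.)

233 = (1,7,5)_12 → 1² + 7² + 5² = 1 + 49 + 25 = 75
75 = (6,3)_12 → 6² + 3² = 36 + 9 = 45
45 = (3,9)_12 → 3² + 9² = 9 + 81 = 90
90 = (7,6)_12 → 7² + 6² = 49 + 36 = 85
85 = (7,1)_12 → 7² + 1² = 49 + 1 = 50
50 = (4,2)_12 → 4² + 2² = 16 + 4 = 20
20 = (1,8)_12 → 1² + 8² = 1 + 64 = 65
65 = (5,5)_12 → 5² + 5² = 25 + 25 = 50  — 50 already seen; the sequence cycles without reaching 1.

not base-12 happy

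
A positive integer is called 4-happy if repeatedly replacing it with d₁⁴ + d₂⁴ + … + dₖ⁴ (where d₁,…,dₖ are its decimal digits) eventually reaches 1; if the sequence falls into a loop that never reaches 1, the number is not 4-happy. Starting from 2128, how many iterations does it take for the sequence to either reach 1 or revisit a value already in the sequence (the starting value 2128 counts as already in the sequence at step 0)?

13

2128 → 2⁴ + 1⁴ + 2⁴ + 8⁴ = 4129
4129 → 4⁴ + 1⁴ + 2⁴ + 9⁴ = 6834
6834 → 6⁴ + 8⁴ + 3⁴ + 4⁴ = 5729
5729 → 5⁴ + 7⁴ + 2⁴ + 9⁴ = 9603
9603 → 9⁴ + 6⁴ + 0⁴ + 3⁴ = 7938
7938 → 7⁴ + 9⁴ + 3⁴ + 8⁴ = 13139
13139 → 1⁴ + 3⁴ + 1⁴ + 3⁴ + 9⁴ = 6725
6725 → 6⁴ + 7⁴ + 2⁴ + 5⁴ = 4338
4338 → 4⁴ + 3⁴ + 3⁴ + 8⁴ = 4514
4514 → 4⁴ + 5⁴ + 1⁴ + 4⁴ = 1138
1138 → 1⁴ + 1⁴ + 3⁴ + 8⁴ = 4179
4179 → 4⁴ + 1⁴ + 7⁴ + 9⁴ = 9219
9219 → 9⁴ + 2⁴ + 1⁴ + 9⁴ = 13139  — 13139 repeats.
That took 13 steps.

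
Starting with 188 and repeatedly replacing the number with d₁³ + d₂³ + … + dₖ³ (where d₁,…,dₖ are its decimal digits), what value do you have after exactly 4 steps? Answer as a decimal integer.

737

188 → 1³ + 8³ + 8³ = 1 + 512 + 512 = 1025
1025 → 1³ + 0³ + 2³ + 5³ = 1 + 0 + 8 + 125 = 134
134 → 1³ + 3³ + 4³ = 1 + 27 + 64 = 92
92 → 9³ + 2³ = 729 + 8 = 737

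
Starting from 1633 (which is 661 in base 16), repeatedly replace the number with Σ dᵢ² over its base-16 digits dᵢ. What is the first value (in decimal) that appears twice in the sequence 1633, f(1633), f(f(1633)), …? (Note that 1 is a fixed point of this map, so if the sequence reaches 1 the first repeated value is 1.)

1633 = (6,6,1)_16 → 73
73 = (4,9)_16 → 97
97 = (6,1)_16 → 37
37 = (2,5)_16 → 29
29 = (1,13)_16 → 170
170 = (10,10)_16 → 200
200 = (12,8)_16 → 208
208 = (13,0)_16 → 169
169 = (10,9)_16 → 181
181 = (11,5)_16 → 146
146 = (9,2)_16 → 85
85 = (5,5)_16 → 50
50 = (3,2)_16 → 13
13 = (13)_16 → 169  — 169 already appeared earlier.

169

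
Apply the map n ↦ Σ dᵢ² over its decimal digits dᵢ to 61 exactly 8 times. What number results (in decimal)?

61 → 6² + 1² = 36 + 1 = 37
37 → 3² + 7² = 9 + 49 = 58
58 → 5² + 8² = 25 + 64 = 89
89 → 8² + 9² = 64 + 81 = 145
145 → 1² + 4² + 5² = 1 + 16 + 25 = 42
42 → 4² + 2² = 16 + 4 = 20
20 → 2² + 0² = 4 + 0 = 4
4 → 4² = 16

16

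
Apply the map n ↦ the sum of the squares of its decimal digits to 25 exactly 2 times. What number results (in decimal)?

85

25 → 2² + 5² = 4 + 25 = 29
29 → 2² + 9² = 4 + 81 = 85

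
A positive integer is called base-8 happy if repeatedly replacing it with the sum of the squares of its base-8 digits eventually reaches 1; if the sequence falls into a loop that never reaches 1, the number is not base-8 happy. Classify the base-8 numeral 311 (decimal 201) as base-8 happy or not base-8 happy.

not base-8 happy

201 = (3,1,1)_8 → 11
11 = (1,3)_8 → 10
10 = (1,2)_8 → 5
5 = (5)_8 → 25
25 = (3,1)_8 → 10  — 10 already seen; the sequence cycles without reaching 1.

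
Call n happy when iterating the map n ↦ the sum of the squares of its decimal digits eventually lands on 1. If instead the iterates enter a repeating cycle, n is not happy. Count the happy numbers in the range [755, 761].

755: 755 → 99 → 162 → 41 → 17 → 50 → 25 → 29 → 85 → 89 → 145 → 42 → 20 → 4 → 16 → 37 → 58 → 89  (repeats 89)
756: 756 → 110 → 2 → 4 → 16 → 37 → 58 → 89 → 145 → 42 → 20 → 4  (repeats 4)
757: 757 → 123 → 14 → 17 → 50 → 25 → 29 → 85 → 89 → 145 → 42 → 20 → 4 → 16 → 37 → 58 → 89  (repeats 89)
758: 758 → 138 → 74 → 65 → 61 → 37 → 58 → 89 → 145 → 42 → 20 → 4 → 16 → 37  (repeats 37)
759: 759 → 155 → 51 → 26 → 40 → 16 → 37 → 58 → 89 → 145 → 42 → 20 → 4 → 16  (repeats 16)
760: 760 → 85 → 89 → 145 → 42 → 20 → 4 → 16 → 37 → 58 → 89  (repeats 89)
761: 761 → 86 → 100 → 1  (reaches 1)
happy: 761

1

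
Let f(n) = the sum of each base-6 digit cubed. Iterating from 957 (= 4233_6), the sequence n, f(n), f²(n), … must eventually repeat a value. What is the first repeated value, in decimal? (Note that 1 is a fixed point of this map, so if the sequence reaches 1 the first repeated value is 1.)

957 = (4,2,3,3)_6 → 4³ + 2³ + 3³ + 3³ = 126
126 = (3,3,0)_6 → 3³ + 3³ + 0³ = 54
54 = (1,3,0)_6 → 1³ + 3³ + 0³ = 28
28 = (4,4)_6 → 4³ + 4³ = 128
128 = (3,3,2)_6 → 3³ + 3³ + 2³ = 62
62 = (1,4,2)_6 → 1³ + 4³ + 2³ = 73
73 = (2,0,1)_6 → 2³ + 0³ + 1³ = 9
9 = (1,3)_6 → 1³ + 3³ = 28  — 28 already appeared earlier.

28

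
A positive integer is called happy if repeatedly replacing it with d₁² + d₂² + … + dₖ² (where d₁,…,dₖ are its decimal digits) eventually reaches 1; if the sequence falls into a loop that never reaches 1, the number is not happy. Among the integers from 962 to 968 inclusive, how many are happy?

1

962: 962 → 121 → 6 → 36 → 45 → 41 → 17 → 50 → 25 → 29 → 85 → 89 → 145 → 42 → 20 → 4 → 16 → 37 → 58 → 89  (repeats 89)
963: 963 → 126 → 41 → 17 → 50 → 25 → 29 → 85 → 89 → 145 → 42 → 20 → 4 → 16 → 37 → 58 → 89  (repeats 89)
964: 964 → 133 → 19 → 82 → 68 → 100 → 1  (reaches 1)
965: 965 → 142 → 21 → 5 → 25 → 29 → 85 → 89 → 145 → 42 → 20 → 4 → 16 → 37 → 58 → 89  (repeats 89)
966: 966 → 153 → 35 → 34 → 25 → 29 → 85 → 89 → 145 → 42 → 20 → 4 → 16 → 37 → 58 → 89  (repeats 89)
967: 967 → 166 → 73 → 58 → 89 → 145 → 42 → 20 → 4 → 16 → 37 → 58  (repeats 58)
968: 968 → 181 → 66 → 72 → 53 → 34 → 25 → 29 → 85 → 89 → 145 → 42 → 20 → 4 → 16 → 37 → 58 → 89  (repeats 89)
happy: 964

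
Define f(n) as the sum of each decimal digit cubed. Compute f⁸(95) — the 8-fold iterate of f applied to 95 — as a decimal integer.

95 → 854
854 → 701
701 → 344
344 → 155
155 → 251
251 → 134
134 → 92
92 → 737

737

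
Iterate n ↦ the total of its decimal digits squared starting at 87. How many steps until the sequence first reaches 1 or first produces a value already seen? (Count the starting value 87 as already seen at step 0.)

87 → 8² + 7² = 113
113 → 1² + 1² + 3² = 11
11 → 1² + 1² = 2
2 → 2² = 4
4 → 4² = 16
16 → 1² + 6² = 37
37 → 3² + 7² = 58
58 → 5² + 8² = 89
89 → 8² + 9² = 145
145 → 1² + 4² + 5² = 42
42 → 4² + 2² = 20
20 → 2² + 0² = 4  — 4 repeats.
That took 12 steps.

12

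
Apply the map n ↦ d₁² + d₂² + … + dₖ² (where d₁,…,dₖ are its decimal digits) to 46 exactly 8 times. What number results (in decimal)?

46 → 4² + 6² = 52
52 → 5² + 2² = 29
29 → 2² + 9² = 85
85 → 8² + 5² = 89
89 → 8² + 9² = 145
145 → 1² + 4² + 5² = 42
42 → 4² + 2² = 20
20 → 2² + 0² = 4

4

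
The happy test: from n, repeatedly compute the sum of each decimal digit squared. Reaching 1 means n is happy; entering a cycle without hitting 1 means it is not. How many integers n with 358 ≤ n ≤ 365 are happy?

2

358: 358 → 98 → 145 → 42 → 20 → 4 → 16 → 37 → 58 → 89 → 145  — not happy
359: 359 → 115 → 27 → 53 → 34 → 25 → 29 → 85 → 89 → 145 → 42 → 20 → 4 → 16 → 37 → 58 → 89  — not happy
360: 360 → 45 → 41 → 17 → 50 → 25 → 29 → 85 → 89 → 145 → 42 → 20 → 4 → 16 → 37 → 58 → 89  — not happy
361: 361 → 46 → 52 → 29 → 85 → 89 → 145 → 42 → 20 → 4 → 16 → 37 → 58 → 89  — not happy
362: 362 → 49 → 97 → 130 → 10 → 1  — happy
363: 363 → 54 → 41 → 17 → 50 → 25 → 29 → 85 → 89 → 145 → 42 → 20 → 4 → 16 → 37 → 58 → 89  — not happy
364: 364 → 61 → 37 → 58 → 89 → 145 → 42 → 20 → 4 → 16 → 37  — not happy
365: 365 → 70 → 49 → 97 → 130 → 10 → 1  — happy
happy: 362, 365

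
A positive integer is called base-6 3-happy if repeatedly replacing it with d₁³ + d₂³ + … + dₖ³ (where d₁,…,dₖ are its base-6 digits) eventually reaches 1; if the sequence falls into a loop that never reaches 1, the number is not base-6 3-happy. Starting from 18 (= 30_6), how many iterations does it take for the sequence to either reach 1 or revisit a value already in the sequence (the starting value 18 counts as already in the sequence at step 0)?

4

18 = (3,0)_6 → 3³ + 0³ = 27
27 = (4,3)_6 → 4³ + 3³ = 91
91 = (2,3,1)_6 → 2³ + 3³ + 1³ = 36
36 = (1,0,0)_6 → 1³ + 0³ + 0³ = 1  — reached 1.
That took 4 steps.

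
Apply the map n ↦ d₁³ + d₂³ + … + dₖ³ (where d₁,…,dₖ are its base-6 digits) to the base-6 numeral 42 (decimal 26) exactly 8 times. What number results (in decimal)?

9

26 = (4,2)_6 → 4³ + 2³ = 72
72 = (2,0,0)_6 → 2³ + 0³ + 0³ = 8
8 = (1,2)_6 → 1³ + 2³ = 9
9 = (1,3)_6 → 1³ + 3³ = 28
28 = (4,4)_6 → 4³ + 4³ = 128
128 = (3,3,2)_6 → 3³ + 3³ + 2³ = 62
62 = (1,4,2)_6 → 1³ + 4³ + 2³ = 73
73 = (2,0,1)_6 → 2³ + 0³ + 1³ = 9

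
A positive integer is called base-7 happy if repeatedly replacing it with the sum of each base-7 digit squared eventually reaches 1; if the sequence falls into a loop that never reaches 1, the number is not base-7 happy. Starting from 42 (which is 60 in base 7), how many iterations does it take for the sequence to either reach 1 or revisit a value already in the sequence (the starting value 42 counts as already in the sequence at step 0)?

42 = (6,0)_7 → 6² + 0² = 36
36 = (5,1)_7 → 5² + 1² = 26
26 = (3,5)_7 → 3² + 5² = 34
34 = (4,6)_7 → 4² + 6² = 52
52 = (1,0,3)_7 → 1² + 0² + 3² = 10
10 = (1,3)_7 → 1² + 3² = 10  — 10 repeats.
That took 6 steps.

6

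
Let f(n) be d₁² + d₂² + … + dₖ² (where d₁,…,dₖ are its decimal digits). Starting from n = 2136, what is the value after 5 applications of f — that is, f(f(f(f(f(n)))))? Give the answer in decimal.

2136 → 2² + 1² + 3² + 6² = 4 + 1 + 9 + 36 = 50
50 → 5² + 0² = 25 + 0 = 25
25 → 2² + 5² = 4 + 25 = 29
29 → 2² + 9² = 4 + 81 = 85
85 → 8² + 5² = 64 + 25 = 89

89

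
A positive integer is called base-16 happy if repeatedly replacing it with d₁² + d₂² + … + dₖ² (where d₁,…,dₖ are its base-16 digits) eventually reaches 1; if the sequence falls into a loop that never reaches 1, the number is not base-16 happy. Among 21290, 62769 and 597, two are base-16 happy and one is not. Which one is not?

597

21290: 21290 → 138 → 164 → 116 → 65 → 17 → 2 → 4 → 16 → 1  — reaches 1 (base-16 happy)
62769: 62769 → 260 → 17 → 2 → 4 → 16 → 1  — reaches 1 (base-16 happy)
597: 597 → 54 → 45 → 173 → 269 → 170 → 200 → 208 → 169 → 181 → 146 → 85 → 50 → 13 → 169  — repeats 169 (not base-16 happy)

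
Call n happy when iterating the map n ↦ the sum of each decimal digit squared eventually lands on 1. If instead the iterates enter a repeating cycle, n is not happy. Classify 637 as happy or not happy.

637 → 94
94 → 97
97 → 130
130 → 10
10 → 1  — reached 1.

happy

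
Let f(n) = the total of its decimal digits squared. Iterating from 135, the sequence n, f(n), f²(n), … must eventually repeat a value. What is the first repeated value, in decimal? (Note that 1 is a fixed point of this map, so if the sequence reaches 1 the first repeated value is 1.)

89

135 → 1² + 3² + 5² = 35
35 → 3² + 5² = 34
34 → 3² + 4² = 25
25 → 2² + 5² = 29
29 → 2² + 9² = 85
85 → 8² + 5² = 89
89 → 8² + 9² = 145
145 → 1² + 4² + 5² = 42
42 → 4² + 2² = 20
20 → 2² + 0² = 4
4 → 4² = 16
16 → 1² + 6² = 37
37 → 3² + 7² = 58
58 → 5² + 8² = 89  — 89 already appeared earlier.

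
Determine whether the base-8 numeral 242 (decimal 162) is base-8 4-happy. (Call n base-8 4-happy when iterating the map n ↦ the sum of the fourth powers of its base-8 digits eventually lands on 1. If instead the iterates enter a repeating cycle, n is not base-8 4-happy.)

162 = (2,4,2)_8 → 2⁴ + 4⁴ + 2⁴ = 288
288 = (4,4,0)_8 → 4⁴ + 4⁴ + 0⁴ = 512
512 = (1,0,0,0)_8 → 1⁴ + 0⁴ + 0⁴ + 0⁴ = 1  — reached 1.

base-8 4-happy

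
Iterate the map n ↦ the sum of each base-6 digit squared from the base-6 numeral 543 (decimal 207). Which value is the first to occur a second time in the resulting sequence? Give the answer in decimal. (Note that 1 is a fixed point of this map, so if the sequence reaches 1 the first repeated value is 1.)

17

207 = (5,4,3)_6 → 50
50 = (1,2,2)_6 → 9
9 = (1,3)_6 → 10
10 = (1,4)_6 → 17
17 = (2,5)_6 → 29
29 = (4,5)_6 → 41
41 = (1,0,5)_6 → 26
26 = (4,2)_6 → 20
20 = (3,2)_6 → 13
13 = (2,1)_6 → 5
5 = (5)_6 → 25
25 = (4,1)_6 → 17  — 17 already appeared earlier.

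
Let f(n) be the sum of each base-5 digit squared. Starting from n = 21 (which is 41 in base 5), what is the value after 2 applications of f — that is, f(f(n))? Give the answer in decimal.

13

21 = (4,1)_5 → 4² + 1² = 16 + 1 = 17
17 = (3,2)_5 → 3² + 2² = 9 + 4 = 13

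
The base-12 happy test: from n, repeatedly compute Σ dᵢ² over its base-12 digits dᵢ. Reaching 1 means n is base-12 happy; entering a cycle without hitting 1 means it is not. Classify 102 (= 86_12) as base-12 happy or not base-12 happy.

not base-12 happy

102 = (8,6)_12 → 8² + 6² = 100
100 = (8,4)_12 → 8² + 4² = 80
80 = (6,8)_12 → 6² + 8² = 100  — 100 already seen; the sequence cycles without reaching 1.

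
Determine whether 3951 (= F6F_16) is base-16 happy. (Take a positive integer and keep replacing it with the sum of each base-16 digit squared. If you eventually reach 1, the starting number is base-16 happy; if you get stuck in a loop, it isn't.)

base-16 happy

3951 = (15,6,15)_16 → 486
486 = (1,14,6)_16 → 233
233 = (14,9)_16 → 277
277 = (1,1,5)_16 → 27
27 = (1,11)_16 → 122
122 = (7,10)_16 → 149
149 = (9,5)_16 → 106
106 = (6,10)_16 → 136
136 = (8,8)_16 → 128
128 = (8,0)_16 → 64
64 = (4,0)_16 → 16
16 = (1,0)_16 → 1  — reached 1.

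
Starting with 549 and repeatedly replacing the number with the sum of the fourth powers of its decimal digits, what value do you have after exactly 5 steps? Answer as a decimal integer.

549 → 5⁴ + 4⁴ + 9⁴ = 625 + 256 + 6561 = 7442
7442 → 7⁴ + 4⁴ + 4⁴ + 2⁴ = 2401 + 256 + 256 + 16 = 2929
2929 → 2⁴ + 9⁴ + 2⁴ + 9⁴ = 16 + 6561 + 16 + 6561 = 13154
13154 → 1⁴ + 3⁴ + 1⁴ + 5⁴ + 4⁴ = 1 + 81 + 1 + 625 + 256 = 964
964 → 9⁴ + 6⁴ + 4⁴ = 6561 + 1296 + 256 = 8113

8113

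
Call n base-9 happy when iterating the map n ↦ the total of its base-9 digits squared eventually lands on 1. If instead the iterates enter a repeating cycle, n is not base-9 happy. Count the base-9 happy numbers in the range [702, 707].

2

702: 702 → 100 → 6 → 36 → 16 → 50 → 50  — not base-9 happy
703: 703 → 101 → 9 → 1  — base-9 happy
704: 704 → 104 → 30 → 18 → 4 → 16 → 50 → 50  — not base-9 happy
705: 705 → 109 → 11 → 5 → 25 → 53 → 89 → 65 → 53  — not base-9 happy
706: 706 → 116 → 74 → 68 → 74  — not base-9 happy
707: 707 → 125 → 81 → 1  — base-9 happy
base-9 happy: 703, 707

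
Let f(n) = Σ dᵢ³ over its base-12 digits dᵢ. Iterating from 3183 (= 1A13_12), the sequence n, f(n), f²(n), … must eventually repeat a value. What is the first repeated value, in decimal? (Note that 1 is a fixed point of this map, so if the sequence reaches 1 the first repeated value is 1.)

3183 = (1,10,1,3)_12 → 1³ + 10³ + 1³ + 3³ = 1029
1029 = (7,1,9)_12 → 7³ + 1³ + 9³ = 1073
1073 = (7,5,5)_12 → 7³ + 5³ + 5³ = 593
593 = (4,1,5)_12 → 4³ + 1³ + 5³ = 190
190 = (1,3,10)_12 → 1³ + 3³ + 10³ = 1028
1028 = (7,1,8)_12 → 7³ + 1³ + 8³ = 856
856 = (5,11,4)_12 → 5³ + 11³ + 4³ = 1520
1520 = (10,6,8)_12 → 10³ + 6³ + 8³ = 1728
1728 = (1,0,0,0)_12 → 1³ + 0³ + 0³ + 0³ = 1  — reached the fixed point 1.
1 → 1, so 1 is the first repeated value.

1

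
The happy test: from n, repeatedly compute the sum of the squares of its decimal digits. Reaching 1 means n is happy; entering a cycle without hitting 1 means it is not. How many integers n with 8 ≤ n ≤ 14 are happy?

8: 8 → 64 → 52 → 29 → 85 → 89 → 145 → 42 → 20 → 4 → 16 → 37 → 58 → 89  — not happy
9: 9 → 81 → 65 → 61 → 37 → 58 → 89 → 145 → 42 → 20 → 4 → 16 → 37  — not happy
10: 10 → 1  — happy
11: 11 → 2 → 4 → 16 → 37 → 58 → 89 → 145 → 42 → 20 → 4  — not happy
12: 12 → 5 → 25 → 29 → 85 → 89 → 145 → 42 → 20 → 4 → 16 → 37 → 58 → 89  — not happy
13: 13 → 10 → 1  — happy
14: 14 → 17 → 50 → 25 → 29 → 85 → 89 → 145 → 42 → 20 → 4 → 16 → 37 → 58 → 89  — not happy
happy: 10, 13

2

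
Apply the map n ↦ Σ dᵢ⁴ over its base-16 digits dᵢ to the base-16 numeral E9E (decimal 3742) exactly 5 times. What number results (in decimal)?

3742 = (14,9,14)_16 → 14⁴ + 9⁴ + 14⁴ = 38416 + 6561 + 38416 = 83393
83393 = (1,4,5,12,1)_16 → 1⁴ + 4⁴ + 5⁴ + 12⁴ + 1⁴ = 1 + 256 + 625 + 20736 + 1 = 21619
21619 = (5,4,7,3)_16 → 5⁴ + 4⁴ + 7⁴ + 3⁴ = 625 + 256 + 2401 + 81 = 3363
3363 = (13,2,3)_16 → 13⁴ + 2⁴ + 3⁴ = 28561 + 16 + 81 = 28658
28658 = (6,15,15,2)_16 → 6⁴ + 15⁴ + 15⁴ + 2⁴ = 1296 + 50625 + 50625 + 16 = 102562

102562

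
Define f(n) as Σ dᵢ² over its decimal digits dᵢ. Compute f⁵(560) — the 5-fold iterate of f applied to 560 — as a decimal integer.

560 → 61
61 → 37
37 → 58
58 → 89
89 → 145

145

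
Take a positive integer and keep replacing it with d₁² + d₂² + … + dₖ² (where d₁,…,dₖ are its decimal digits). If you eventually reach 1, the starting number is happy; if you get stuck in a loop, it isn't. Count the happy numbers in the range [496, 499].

1

496: 496 → 133 → 19 → 82 → 68 → 100 → 1  (reaches 1)
497: 497 → 146 → 53 → 34 → 25 → 29 → 85 → 89 → 145 → 42 → 20 → 4 → 16 → 37 → 58 → 89  (repeats 89)
498: 498 → 161 → 38 → 73 → 58 → 89 → 145 → 42 → 20 → 4 → 16 → 37 → 58  (repeats 58)
499: 499 → 178 → 114 → 18 → 65 → 61 → 37 → 58 → 89 → 145 → 42 → 20 → 4 → 16 → 37  (repeats 37)
happy: 496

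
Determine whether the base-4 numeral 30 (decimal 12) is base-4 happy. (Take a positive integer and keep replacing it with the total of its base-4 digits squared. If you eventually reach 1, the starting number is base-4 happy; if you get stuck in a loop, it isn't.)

12 = (3,0)_4 → 3² + 0² = 9 + 0 = 9
9 = (2,1)_4 → 2² + 1² = 4 + 1 = 5
5 = (1,1)_4 → 1² + 1² = 1 + 1 = 2
2 = (2)_4 → 2² = 4
4 = (1,0)_4 → 1² + 0² = 1 + 0 = 1  — reached 1.

base-4 happy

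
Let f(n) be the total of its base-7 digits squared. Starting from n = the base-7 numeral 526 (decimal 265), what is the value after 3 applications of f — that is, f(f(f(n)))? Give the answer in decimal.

265 = (5,2,6)_7 → 65
65 = (1,2,2)_7 → 9
9 = (1,2)_7 → 5

5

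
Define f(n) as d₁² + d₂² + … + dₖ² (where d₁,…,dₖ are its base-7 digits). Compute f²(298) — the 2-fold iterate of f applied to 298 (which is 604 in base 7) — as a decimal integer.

298 = (6,0,4)_7 → 6² + 0² + 4² = 52
52 = (1,0,3)_7 → 1² + 0² + 3² = 10

10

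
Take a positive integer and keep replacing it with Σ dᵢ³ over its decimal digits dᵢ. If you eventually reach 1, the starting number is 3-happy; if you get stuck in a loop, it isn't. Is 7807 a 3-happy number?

7807 → 7³ + 8³ + 0³ + 7³ = 1198
1198 → 1³ + 1³ + 9³ + 8³ = 1243
1243 → 1³ + 2³ + 4³ + 3³ = 100
100 → 1³ + 0³ + 0³ = 1  — reached 1.

3-happy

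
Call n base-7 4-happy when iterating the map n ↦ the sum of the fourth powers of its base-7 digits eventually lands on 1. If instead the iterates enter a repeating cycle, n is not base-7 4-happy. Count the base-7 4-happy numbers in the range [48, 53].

1

48: 48 → 2592 → 1394 → 338 → 2608 → 514 → 244 → 2848 → 1314 → 1956 → 2258 → 1808 → 1938 → 2258  — not base-7 4-happy
49: 49 → 1  — base-7 4-happy
50: 50 → 2 → 16 → 32 → 512 → 164 → 178 → 418 → 708 → 98 → 16  — not base-7 4-happy
51: 51 → 17 → 97 → 2593 → 1459 → 963 → 1153 → 803 → 673 → 1923 → 1507 → 913 → 609 → 707 → 97  — not base-7 4-happy
52: 52 → 82 → 882 → 272 → 2002 → 2546 → 1938 → 2258 → 1808 → 1938  — not base-7 4-happy
53: 53 → 257 → 1251 → 1043 → 97 → 2593 → 1459 → 963 → 1153 → 803 → 673 → 1923 → 1507 → 913 → 609 → 707 → 97  — not base-7 4-happy
base-7 4-happy: 49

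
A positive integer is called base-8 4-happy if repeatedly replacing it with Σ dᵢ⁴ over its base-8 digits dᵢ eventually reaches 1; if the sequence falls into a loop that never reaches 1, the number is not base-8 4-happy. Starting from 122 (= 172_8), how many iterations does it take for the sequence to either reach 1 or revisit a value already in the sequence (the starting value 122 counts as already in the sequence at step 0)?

122 = (1,7,2)_8 → 2418
2418 = (4,5,6,2)_8 → 2193
2193 = (4,2,2,1)_8 → 289
289 = (4,4,1)_8 → 513
513 = (1,0,0,1)_8 → 2
2 = (2)_8 → 16
16 = (2,0)_8 → 16  — 16 repeats.
That took 7 steps.

7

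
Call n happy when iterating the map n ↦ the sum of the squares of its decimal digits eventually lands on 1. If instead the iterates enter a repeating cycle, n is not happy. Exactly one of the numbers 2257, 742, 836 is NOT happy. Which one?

2257: 2257 → 82 → 68 → 100 → 1  — reaches 1 (happy)
742: 742 → 69 → 117 → 51 → 26 → 40 → 16 → 37 → 58 → 89 → 145 → 42 → 20 → 4 → 16  — repeats 16 (not happy)
836: 836 → 109 → 82 → 68 → 100 → 1  — reaches 1 (happy)

742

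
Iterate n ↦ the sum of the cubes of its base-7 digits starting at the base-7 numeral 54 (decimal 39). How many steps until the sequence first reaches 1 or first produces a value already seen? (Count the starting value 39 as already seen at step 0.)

7

39 = (5,4)_7 → 5³ + 4³ = 125 + 64 = 189
189 = (3,6,0)_7 → 3³ + 6³ + 0³ = 27 + 216 + 0 = 243
243 = (4,6,5)_7 → 4³ + 6³ + 5³ = 64 + 216 + 125 = 405
405 = (1,1,1,6)_7 → 1³ + 1³ + 1³ + 6³ = 1 + 1 + 1 + 216 = 219
219 = (4,3,2)_7 → 4³ + 3³ + 2³ = 64 + 27 + 8 = 99
99 = (2,0,1)_7 → 2³ + 0³ + 1³ = 8 + 0 + 1 = 9
9 = (1,2)_7 → 1³ + 2³ = 1 + 8 = 9  — 9 repeats.
That took 7 steps.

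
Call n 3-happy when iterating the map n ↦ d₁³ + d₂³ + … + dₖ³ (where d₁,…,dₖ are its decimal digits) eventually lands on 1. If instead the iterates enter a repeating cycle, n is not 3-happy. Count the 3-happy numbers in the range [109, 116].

1

109: 109 → 730 → 370 → 370  — not 3-happy
110: 110 → 2 → 8 → 512 → 134 → 92 → 737 → 713 → 371 → 371  — not 3-happy
111: 111 → 3 → 27 → 351 → 153 → 153  — not 3-happy
112: 112 → 10 → 1  — 3-happy
113: 113 → 29 → 737 → 713 → 371 → 371  — not 3-happy
114: 114 → 66 → 432 → 99 → 1458 → 702 → 351 → 153 → 153  — not 3-happy
115: 115 → 127 → 352 → 160 → 217 → 352  — not 3-happy
116: 116 → 218 → 521 → 134 → 92 → 737 → 713 → 371 → 371  — not 3-happy
3-happy: 112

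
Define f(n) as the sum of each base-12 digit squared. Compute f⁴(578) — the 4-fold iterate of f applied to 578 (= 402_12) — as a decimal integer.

20

578 = (4,0,2)_12 → 4² + 0² + 2² = 16 + 0 + 4 = 20
20 = (1,8)_12 → 1² + 8² = 1 + 64 = 65
65 = (5,5)_12 → 5² + 5² = 25 + 25 = 50
50 = (4,2)_12 → 4² + 2² = 16 + 4 = 20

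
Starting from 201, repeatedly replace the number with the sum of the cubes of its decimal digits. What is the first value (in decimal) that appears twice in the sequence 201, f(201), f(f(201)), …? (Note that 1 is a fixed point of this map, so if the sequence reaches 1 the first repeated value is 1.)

201 → 2³ + 0³ + 1³ = 9
9 → 9³ = 729
729 → 7³ + 2³ + 9³ = 1080
1080 → 1³ + 0³ + 8³ + 0³ = 513
513 → 5³ + 1³ + 3³ = 153
153 → 1³ + 5³ + 3³ = 153  — 153 already appeared earlier.

153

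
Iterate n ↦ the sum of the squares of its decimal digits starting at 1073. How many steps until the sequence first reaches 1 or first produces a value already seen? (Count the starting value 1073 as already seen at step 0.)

1073 → 1² + 0² + 7² + 3² = 1 + 0 + 49 + 9 = 59
59 → 5² + 9² = 25 + 81 = 106
106 → 1² + 0² + 6² = 1 + 0 + 36 = 37
37 → 3² + 7² = 9 + 49 = 58
58 → 5² + 8² = 25 + 64 = 89
89 → 8² + 9² = 64 + 81 = 145
145 → 1² + 4² + 5² = 1 + 16 + 25 = 42
42 → 4² + 2² = 16 + 4 = 20
20 → 2² + 0² = 4 + 0 = 4
4 → 4² = 16
16 → 1² + 6² = 1 + 36 = 37  — 37 repeats.
That took 11 steps.

11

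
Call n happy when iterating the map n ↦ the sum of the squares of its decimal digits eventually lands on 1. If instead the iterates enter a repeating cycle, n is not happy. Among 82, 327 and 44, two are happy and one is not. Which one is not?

327

82: 82 → 68 → 100 → 1  — reaches 1 (happy)
327: 327 → 62 → 40 → 16 → 37 → 58 → 89 → 145 → 42 → 20 → 4 → 16  — repeats 16 (not happy)
44: 44 → 32 → 13 → 10 → 1  — reaches 1 (happy)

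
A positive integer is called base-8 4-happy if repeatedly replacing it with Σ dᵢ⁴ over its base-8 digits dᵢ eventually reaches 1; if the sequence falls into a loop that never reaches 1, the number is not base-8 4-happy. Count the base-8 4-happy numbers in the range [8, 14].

8: 8 → 1  (reaches 1)
9: 9 → 2 → 16 → 16  (repeats 16)
10: 10 → 17 → 17  (repeats 17)
11: 11 → 82 → 33 → 257 → 257  (repeats 257)
12: 12 → 257 → 257  (repeats 257)
13: 13 → 626 → 1314 → 544 → 257 → 257  (repeats 257)
14: 14 → 1297 → 289 → 513 → 2 → 16 → 16  (repeats 16)
base-8 4-happy: 8

1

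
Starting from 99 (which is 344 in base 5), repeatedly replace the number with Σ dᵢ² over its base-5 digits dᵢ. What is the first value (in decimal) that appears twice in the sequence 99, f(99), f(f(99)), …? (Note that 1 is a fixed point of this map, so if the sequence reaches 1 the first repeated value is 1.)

99 = (3,4,4)_5 → 3² + 4² + 4² = 9 + 16 + 16 = 41
41 = (1,3,1)_5 → 1² + 3² + 1² = 1 + 9 + 1 = 11
11 = (2,1)_5 → 2² + 1² = 4 + 1 = 5
5 = (1,0)_5 → 1² + 0² = 1 + 0 = 1  — reached the fixed point 1.
1 → 1, so 1 is the first repeated value.

1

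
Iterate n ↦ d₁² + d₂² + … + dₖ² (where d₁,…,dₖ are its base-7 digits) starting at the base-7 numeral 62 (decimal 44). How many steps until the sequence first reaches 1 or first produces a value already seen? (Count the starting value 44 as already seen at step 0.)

7

44 = (6,2)_7 → 40
40 = (5,5)_7 → 50
50 = (1,0,1)_7 → 2
2 = (2)_7 → 4
4 = (4)_7 → 16
16 = (2,2)_7 → 8
8 = (1,1)_7 → 2  — 2 repeats.
That took 7 steps.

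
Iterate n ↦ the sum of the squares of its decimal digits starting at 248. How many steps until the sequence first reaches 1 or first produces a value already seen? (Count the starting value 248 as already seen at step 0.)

248 → 2² + 4² + 8² = 4 + 16 + 64 = 84
84 → 8² + 4² = 64 + 16 = 80
80 → 8² + 0² = 64 + 0 = 64
64 → 6² + 4² = 36 + 16 = 52
52 → 5² + 2² = 25 + 4 = 29
29 → 2² + 9² = 4 + 81 = 85
85 → 8² + 5² = 64 + 25 = 89
89 → 8² + 9² = 64 + 81 = 145
145 → 1² + 4² + 5² = 1 + 16 + 25 = 42
42 → 4² + 2² = 16 + 4 = 20
20 → 2² + 0² = 4 + 0 = 4
4 → 4² = 16
16 → 1² + 6² = 1 + 36 = 37
37 → 3² + 7² = 9 + 49 = 58
58 → 5² + 8² = 25 + 64 = 89  — 89 repeats.
That took 15 steps.

15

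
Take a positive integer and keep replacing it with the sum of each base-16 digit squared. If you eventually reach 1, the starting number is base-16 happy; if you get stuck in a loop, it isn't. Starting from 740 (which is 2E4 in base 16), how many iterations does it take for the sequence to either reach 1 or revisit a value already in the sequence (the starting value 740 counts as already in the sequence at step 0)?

740 = (2,14,4)_16 → 2² + 14² + 4² = 4 + 196 + 16 = 216
216 = (13,8)_16 → 13² + 8² = 169 + 64 = 233
233 = (14,9)_16 → 14² + 9² = 196 + 81 = 277
277 = (1,1,5)_16 → 1² + 1² + 5² = 1 + 1 + 25 = 27
27 = (1,11)_16 → 1² + 11² = 1 + 121 = 122
122 = (7,10)_16 → 7² + 10² = 49 + 100 = 149
149 = (9,5)_16 → 9² + 5² = 81 + 25 = 106
106 = (6,10)_16 → 6² + 10² = 36 + 100 = 136
136 = (8,8)_16 → 8² + 8² = 64 + 64 = 128
128 = (8,0)_16 → 8² + 0² = 64 + 0 = 64
64 = (4,0)_16 → 4² + 0² = 16 + 0 = 16
16 = (1,0)_16 → 1² + 0² = 1 + 0 = 1  — reached 1.
That took 12 steps.

12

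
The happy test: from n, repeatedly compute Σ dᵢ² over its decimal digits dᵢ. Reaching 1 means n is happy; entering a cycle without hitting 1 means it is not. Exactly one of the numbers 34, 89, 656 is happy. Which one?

34: 34 → 25 → 29 → 85 → 89 → 145 → 42 → 20 → 4 → 16 → 37 → 58 → 89  — repeats 89 (not happy)
89: 89 → 145 → 42 → 20 → 4 → 16 → 37 → 58 → 89  — repeats 89 (not happy)
656: 656 → 97 → 130 → 10 → 1  — reaches 1 (happy)

656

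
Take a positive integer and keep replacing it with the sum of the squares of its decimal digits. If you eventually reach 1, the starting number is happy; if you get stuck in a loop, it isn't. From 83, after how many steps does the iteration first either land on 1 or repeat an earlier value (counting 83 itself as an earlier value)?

83 → 8² + 3² = 64 + 9 = 73
73 → 7² + 3² = 49 + 9 = 58
58 → 5² + 8² = 25 + 64 = 89
89 → 8² + 9² = 64 + 81 = 145
145 → 1² + 4² + 5² = 1 + 16 + 25 = 42
42 → 4² + 2² = 16 + 4 = 20
20 → 2² + 0² = 4 + 0 = 4
4 → 4² = 16
16 → 1² + 6² = 1 + 36 = 37
37 → 3² + 7² = 9 + 49 = 58  — 58 repeats.
That took 10 steps.

10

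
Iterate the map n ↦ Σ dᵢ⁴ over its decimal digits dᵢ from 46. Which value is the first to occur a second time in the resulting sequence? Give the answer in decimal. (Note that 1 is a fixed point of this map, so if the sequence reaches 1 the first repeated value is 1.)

46 → 1552
1552 → 1267
1267 → 3714
3714 → 2739
2739 → 9059
9059 → 13747
13747 → 5140
5140 → 882
882 → 8208
8208 → 8208  — 8208 already appeared earlier.

8208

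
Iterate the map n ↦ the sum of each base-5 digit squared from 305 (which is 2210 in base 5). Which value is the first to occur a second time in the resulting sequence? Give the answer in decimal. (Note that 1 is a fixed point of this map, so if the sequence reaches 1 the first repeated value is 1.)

305 = (2,2,1,0)_5 → 2² + 2² + 1² + 0² = 4 + 4 + 1 + 0 = 9
9 = (1,4)_5 → 1² + 4² = 1 + 16 = 17
17 = (3,2)_5 → 3² + 2² = 9 + 4 = 13
13 = (2,3)_5 → 2² + 3² = 4 + 9 = 13  — 13 already appeared earlier.

13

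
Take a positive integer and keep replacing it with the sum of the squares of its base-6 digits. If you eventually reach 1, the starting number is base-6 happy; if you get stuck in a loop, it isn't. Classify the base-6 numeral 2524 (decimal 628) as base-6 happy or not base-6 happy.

base-6 happy

628 = (2,5,2,4)_6 → 2² + 5² + 2² + 4² = 49
49 = (1,2,1)_6 → 1² + 2² + 1² = 6
6 = (1,0)_6 → 1² + 0² = 1  — reached 1.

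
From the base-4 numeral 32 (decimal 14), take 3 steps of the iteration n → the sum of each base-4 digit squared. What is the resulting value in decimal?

8

14 = (3,2)_4 → 3² + 2² = 13
13 = (3,1)_4 → 3² + 1² = 10
10 = (2,2)_4 → 2² + 2² = 8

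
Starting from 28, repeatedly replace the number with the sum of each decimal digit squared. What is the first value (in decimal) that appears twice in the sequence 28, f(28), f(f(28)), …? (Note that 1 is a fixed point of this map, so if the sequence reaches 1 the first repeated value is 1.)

1

28 → 68
68 → 100
100 → 1  — reached the fixed point 1.
1 → 1, so 1 is the first repeated value.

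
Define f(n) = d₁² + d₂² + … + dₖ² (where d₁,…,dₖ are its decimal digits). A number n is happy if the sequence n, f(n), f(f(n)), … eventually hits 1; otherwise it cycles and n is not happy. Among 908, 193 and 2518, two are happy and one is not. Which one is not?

908

908: 908 → 145 → 42 → 20 → 4 → 16 → 37 → 58 → 89 → 145  — repeats 145 (not happy)
193: 193 → 91 → 82 → 68 → 100 → 1  — reaches 1 (happy)
2518: 2518 → 94 → 97 → 130 → 10 → 1  — reaches 1 (happy)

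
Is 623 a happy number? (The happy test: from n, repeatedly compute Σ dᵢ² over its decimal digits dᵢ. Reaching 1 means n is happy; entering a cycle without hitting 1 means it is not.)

623 → 6² + 2² + 3² = 49
49 → 4² + 9² = 97
97 → 9² + 7² = 130
130 → 1² + 3² + 0² = 10
10 → 1² + 0² = 1  — reached 1.

happy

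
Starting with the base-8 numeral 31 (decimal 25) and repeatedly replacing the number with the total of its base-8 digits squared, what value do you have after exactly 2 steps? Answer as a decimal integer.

5

25 = (3,1)_8 → 3² + 1² = 10
10 = (1,2)_8 → 1² + 2² = 5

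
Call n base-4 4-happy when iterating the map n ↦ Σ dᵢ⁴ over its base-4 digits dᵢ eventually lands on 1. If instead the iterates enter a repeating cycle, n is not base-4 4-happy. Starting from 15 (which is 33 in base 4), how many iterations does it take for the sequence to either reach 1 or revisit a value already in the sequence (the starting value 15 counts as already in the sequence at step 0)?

15 = (3,3)_4 → 162
162 = (2,2,0,2)_4 → 48
48 = (3,0,0)_4 → 81
81 = (1,1,0,1)_4 → 3
3 = (3)_4 → 81  — 81 repeats.
That took 5 steps.

5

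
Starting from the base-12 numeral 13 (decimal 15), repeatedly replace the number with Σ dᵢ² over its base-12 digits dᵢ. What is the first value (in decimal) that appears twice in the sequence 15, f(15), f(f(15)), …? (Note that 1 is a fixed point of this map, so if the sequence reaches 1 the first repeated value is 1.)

100

15 = (1,3)_12 → 1² + 3² = 1 + 9 = 10
10 = (10)_12 → 10² = 100
100 = (8,4)_12 → 8² + 4² = 64 + 16 = 80
80 = (6,8)_12 → 6² + 8² = 36 + 64 = 100  — 100 already appeared earlier.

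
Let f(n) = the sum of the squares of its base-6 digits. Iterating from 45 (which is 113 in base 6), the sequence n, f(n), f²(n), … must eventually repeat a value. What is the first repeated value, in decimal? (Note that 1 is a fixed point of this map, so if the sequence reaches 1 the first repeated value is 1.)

45 = (1,1,3)_6 → 1² + 1² + 3² = 1 + 1 + 9 = 11
11 = (1,5)_6 → 1² + 5² = 1 + 25 = 26
26 = (4,2)_6 → 4² + 2² = 16 + 4 = 20
20 = (3,2)_6 → 3² + 2² = 9 + 4 = 13
13 = (2,1)_6 → 2² + 1² = 4 + 1 = 5
5 = (5)_6 → 5² = 25
25 = (4,1)_6 → 4² + 1² = 16 + 1 = 17
17 = (2,5)_6 → 2² + 5² = 4 + 25 = 29
29 = (4,5)_6 → 4² + 5² = 16 + 25 = 41
41 = (1,0,5)_6 → 1² + 0² + 5² = 1 + 0 + 25 = 26  — 26 already appeared earlier.

26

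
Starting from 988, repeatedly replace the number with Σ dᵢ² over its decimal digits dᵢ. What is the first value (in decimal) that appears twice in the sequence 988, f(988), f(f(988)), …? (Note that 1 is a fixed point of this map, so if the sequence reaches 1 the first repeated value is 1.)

988 → 9² + 8² + 8² = 81 + 64 + 64 = 209
209 → 2² + 0² + 9² = 4 + 0 + 81 = 85
85 → 8² + 5² = 64 + 25 = 89
89 → 8² + 9² = 64 + 81 = 145
145 → 1² + 4² + 5² = 1 + 16 + 25 = 42
42 → 4² + 2² = 16 + 4 = 20
20 → 2² + 0² = 4 + 0 = 4
4 → 4² = 16
16 → 1² + 6² = 1 + 36 = 37
37 → 3² + 7² = 9 + 49 = 58
58 → 5² + 8² = 25 + 64 = 89  — 89 already appeared earlier.

89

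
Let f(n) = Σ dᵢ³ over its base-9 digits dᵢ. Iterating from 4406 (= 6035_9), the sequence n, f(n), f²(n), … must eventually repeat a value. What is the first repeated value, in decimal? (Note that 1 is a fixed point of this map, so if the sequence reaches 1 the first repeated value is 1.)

4406 = (6,0,3,5)_9 → 6³ + 0³ + 3³ + 5³ = 216 + 0 + 27 + 125 = 368
368 = (4,4,8)_9 → 4³ + 4³ + 8³ = 64 + 64 + 512 = 640
640 = (7,8,1)_9 → 7³ + 8³ + 1³ = 343 + 512 + 1 = 856
856 = (1,1,5,1)_9 → 1³ + 1³ + 5³ + 1³ = 1 + 1 + 125 + 1 = 128
128 = (1,5,2)_9 → 1³ + 5³ + 2³ = 1 + 125 + 8 = 134
134 = (1,5,8)_9 → 1³ + 5³ + 8³ = 1 + 125 + 512 = 638
638 = (7,7,8)_9 → 7³ + 7³ + 8³ = 343 + 343 + 512 = 1198
1198 = (1,5,7,1)_9 → 1³ + 5³ + 7³ + 1³ = 1 + 125 + 343 + 1 = 470
470 = (5,7,2)_9 → 5³ + 7³ + 2³ = 125 + 343 + 8 = 476
476 = (5,7,8)_9 → 5³ + 7³ + 8³ = 125 + 343 + 512 = 980
980 = (1,3,0,8)_9 → 1³ + 3³ + 0³ + 8³ = 1 + 27 + 0 + 512 = 540
540 = (6,6,0)_9 → 6³ + 6³ + 0³ = 216 + 216 + 0 = 432
432 = (5,3,0)_9 → 5³ + 3³ + 0³ = 125 + 27 + 0 = 152
152 = (1,7,8)_9 → 1³ + 7³ + 8³ = 1 + 343 + 512 = 856  — 856 already appeared earlier.

856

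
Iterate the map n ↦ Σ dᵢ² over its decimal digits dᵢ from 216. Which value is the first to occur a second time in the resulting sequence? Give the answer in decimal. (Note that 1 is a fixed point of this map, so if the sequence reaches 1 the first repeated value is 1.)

216 → 2² + 1² + 6² = 4 + 1 + 36 = 41
41 → 4² + 1² = 16 + 1 = 17
17 → 1² + 7² = 1 + 49 = 50
50 → 5² + 0² = 25 + 0 = 25
25 → 2² + 5² = 4 + 25 = 29
29 → 2² + 9² = 4 + 81 = 85
85 → 8² + 5² = 64 + 25 = 89
89 → 8² + 9² = 64 + 81 = 145
145 → 1² + 4² + 5² = 1 + 16 + 25 = 42
42 → 4² + 2² = 16 + 4 = 20
20 → 2² + 0² = 4 + 0 = 4
4 → 4² = 16
16 → 1² + 6² = 1 + 36 = 37
37 → 3² + 7² = 9 + 49 = 58
58 → 5² + 8² = 25 + 64 = 89  — 89 already appeared earlier.

89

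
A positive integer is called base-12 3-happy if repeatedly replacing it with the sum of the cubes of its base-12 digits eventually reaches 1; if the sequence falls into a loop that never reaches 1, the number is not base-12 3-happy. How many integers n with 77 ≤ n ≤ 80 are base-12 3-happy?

77: 77 → 341 → 197 → 190 → 1028 → 856 → 1520 → 1728 → 1  — base-12 3-happy
78: 78 → 432 → 27 → 35 → 1339 → 1099 → 1029 → 1073 → 593 → 190 → 1028 → 856 → 1520 → 1728 → 1  — base-12 3-happy
79: 79 → 559 → 1370 → 953 → 684 → 793 → 342 → 288 → 8 → 512 → 755 → 1464 → 1008 → 343 → 415 → 1351 → 1136 → 1855 → 1344 → 793  — not base-12 3-happy
80: 80 → 728 → 637 → 190 → 1028 → 856 → 1520 → 1728 → 1  — base-12 3-happy
base-12 3-happy: 77, 78, 80

3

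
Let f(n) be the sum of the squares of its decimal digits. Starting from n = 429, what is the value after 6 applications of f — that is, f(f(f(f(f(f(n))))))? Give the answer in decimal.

58

429 → 4² + 2² + 9² = 16 + 4 + 81 = 101
101 → 1² + 0² + 1² = 1 + 0 + 1 = 2
2 → 2² = 4
4 → 4² = 16
16 → 1² + 6² = 1 + 36 = 37
37 → 3² + 7² = 9 + 49 = 58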